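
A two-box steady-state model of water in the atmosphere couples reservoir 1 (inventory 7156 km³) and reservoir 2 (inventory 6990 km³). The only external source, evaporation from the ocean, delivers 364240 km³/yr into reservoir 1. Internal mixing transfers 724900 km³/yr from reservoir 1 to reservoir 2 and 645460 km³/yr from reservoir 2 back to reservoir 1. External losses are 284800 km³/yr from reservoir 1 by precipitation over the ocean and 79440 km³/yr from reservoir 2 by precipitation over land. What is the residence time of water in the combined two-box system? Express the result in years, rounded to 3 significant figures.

Residence time in the combined system uses the total inventory and the total *external* removal — internal exchanges between the two boxes cancel.
M_total = 7156 + 6990 = 14146 km³.
ΣF_external_out = 284800 + 79440 = 364240 km³/yr.
τ = M_total / ΣF_ext = 14146 / 364240 = 0.03884 yr.

0.0388 yr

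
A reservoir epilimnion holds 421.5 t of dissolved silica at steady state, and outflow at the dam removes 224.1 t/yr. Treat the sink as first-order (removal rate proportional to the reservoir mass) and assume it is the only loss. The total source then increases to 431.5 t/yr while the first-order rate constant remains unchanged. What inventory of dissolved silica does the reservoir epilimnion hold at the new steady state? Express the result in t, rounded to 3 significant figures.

Rate constant k = F/M = 224.1 / 421.5 = 0.5317 yr⁻¹.
At the new steady state, source = k·M_new ⇒ M_new = 431.5 / 0.5317 = 811.6 t.
(Equivalently M_new = M × F_new/F_old = 421.5 × 431.5/224.1.)

812 t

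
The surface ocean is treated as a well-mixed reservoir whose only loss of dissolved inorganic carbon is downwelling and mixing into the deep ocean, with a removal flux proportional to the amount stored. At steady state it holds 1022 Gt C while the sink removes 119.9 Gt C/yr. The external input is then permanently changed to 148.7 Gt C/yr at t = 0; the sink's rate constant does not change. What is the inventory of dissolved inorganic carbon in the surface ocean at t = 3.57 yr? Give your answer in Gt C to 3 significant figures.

1110 Gt C

The sink rate constant is k = F₀/M₀ = 119.9/1022 = 0.1173 yr⁻¹.
Solving dM/dt = F₁ − kM with M(0) = M₀ gives M(t) = F₁/k + (M₀ − F₁/k)·e^(−kt).
F₁/k = 148.7/0.1173 = 1267.5 Gt C; kt = 0.1173 × 3.57 = 0.4188, e^(−kt) = 0.6578.
M(3.57) = 1267.5 + (1022 − 1267.5) × 0.6578 = 1267.5 − 161.5 = 1106.0 Gt C.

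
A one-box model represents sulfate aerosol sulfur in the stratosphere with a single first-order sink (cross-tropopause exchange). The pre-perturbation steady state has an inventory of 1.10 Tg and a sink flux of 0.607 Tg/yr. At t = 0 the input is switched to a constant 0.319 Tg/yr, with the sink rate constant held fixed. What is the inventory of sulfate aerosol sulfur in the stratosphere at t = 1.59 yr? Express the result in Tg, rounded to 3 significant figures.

0.795 Tg

τ = M₀/F₀ = 1.10/0.607 = 1.812 yr; rate constant k = 1/τ.
New steady state M_∞ = F₁/k = F₁·τ = 0.319 × 1.812 = 0.57809 Tg.
M(t) = M_∞ + (M₀ − M_∞)·e^(−t/τ); t/τ = 1.59/1.812 = 0.8774, so e^(−t/τ) = 0.4159.
M(t) = 0.57809 + 0.5219 × 0.4159 = 0.79513 Tg.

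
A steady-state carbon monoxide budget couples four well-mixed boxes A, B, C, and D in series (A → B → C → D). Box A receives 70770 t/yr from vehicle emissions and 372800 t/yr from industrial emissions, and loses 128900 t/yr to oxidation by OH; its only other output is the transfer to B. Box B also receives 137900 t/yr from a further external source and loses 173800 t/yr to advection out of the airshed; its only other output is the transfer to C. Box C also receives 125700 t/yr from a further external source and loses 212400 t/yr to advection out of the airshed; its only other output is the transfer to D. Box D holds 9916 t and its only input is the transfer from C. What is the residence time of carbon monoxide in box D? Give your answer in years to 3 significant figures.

0.0516 yr

Box A: F(A→B) = (70770 + 372800) − 128900 = 314670 t/yr.
Box B: F(B→C) = (314670 + 137900) − 173800 = 278770 t/yr.
Box C: F(C→D) = (278770 + 125700) − 212400 = 192070 t/yr.
Box D throughput = its input = 192070 t/yr; τ = 9916 / 192070 = 0.05163 yr.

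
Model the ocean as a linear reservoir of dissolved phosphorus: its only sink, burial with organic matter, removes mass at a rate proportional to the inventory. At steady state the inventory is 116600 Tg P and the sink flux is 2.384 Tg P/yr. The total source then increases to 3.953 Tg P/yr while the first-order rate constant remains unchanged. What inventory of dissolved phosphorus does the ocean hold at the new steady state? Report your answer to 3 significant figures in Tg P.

Rate constant k = F/M = 2.384 / 116600 = 2.045×10^-5 yr⁻¹.
At the new steady state, source = k·M_new ⇒ M_new = 3.953 / 2.045×10^-5 = 193300 Tg P.
(Equivalently M_new = M × F_new/F_old = 116600 × 3.953/2.384.)

193000 Tg P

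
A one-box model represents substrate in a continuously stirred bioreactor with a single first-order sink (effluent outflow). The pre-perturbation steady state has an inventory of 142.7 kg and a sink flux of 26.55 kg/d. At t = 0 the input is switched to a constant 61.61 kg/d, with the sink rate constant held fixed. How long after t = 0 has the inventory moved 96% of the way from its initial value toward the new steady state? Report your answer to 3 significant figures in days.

τ = M₀/F₀ = 142.7/26.55 = 5.375 d.
The remaining gap fraction is e^(−t/τ); 96% covered ⇒ e^(−t/τ) = 0.0400.
t = −τ ln(0.0400) = 5.375 × 3.219 = 17.30 d.

17.3 d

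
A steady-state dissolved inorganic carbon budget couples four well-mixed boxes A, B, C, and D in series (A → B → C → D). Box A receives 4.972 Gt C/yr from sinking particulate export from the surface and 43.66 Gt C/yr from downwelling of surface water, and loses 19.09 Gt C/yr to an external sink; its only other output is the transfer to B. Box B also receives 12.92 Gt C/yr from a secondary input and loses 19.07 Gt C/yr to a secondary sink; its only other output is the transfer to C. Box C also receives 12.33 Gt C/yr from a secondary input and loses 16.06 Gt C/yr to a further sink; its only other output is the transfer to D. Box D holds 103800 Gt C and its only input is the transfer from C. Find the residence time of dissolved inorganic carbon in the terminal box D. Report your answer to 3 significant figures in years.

5280 yr

Box A: F(A→B) = (4.972 + 43.66) − 19.09 = 29.542 Gt C/yr.
Box B: F(B→C) = (29.542 + 12.92) − 19.07 = 23.392 Gt C/yr.
Box C: F(C→D) = (23.392 + 12.33) − 16.06 = 19.662 Gt C/yr.
Box D throughput = its input = 19.662 Gt C/yr; τ = 103800 / 19.662 = 5279 yr.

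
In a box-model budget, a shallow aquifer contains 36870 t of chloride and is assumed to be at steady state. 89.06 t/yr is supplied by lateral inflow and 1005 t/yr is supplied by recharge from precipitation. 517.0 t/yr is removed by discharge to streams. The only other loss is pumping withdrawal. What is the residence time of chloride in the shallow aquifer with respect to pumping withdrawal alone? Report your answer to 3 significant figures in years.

63.9 yr

At steady state ΣF_in = ΣF_out.
ΣF_in = 89.06 + 1005 = 1094.1 t/yr.
Pumping withdrawal flux = ΣF_in − (517.0) = 1094.1 − 517.0 = 577.1 t/yr.
τ = M / F = 36870 / 577.1 = 63.89 yr.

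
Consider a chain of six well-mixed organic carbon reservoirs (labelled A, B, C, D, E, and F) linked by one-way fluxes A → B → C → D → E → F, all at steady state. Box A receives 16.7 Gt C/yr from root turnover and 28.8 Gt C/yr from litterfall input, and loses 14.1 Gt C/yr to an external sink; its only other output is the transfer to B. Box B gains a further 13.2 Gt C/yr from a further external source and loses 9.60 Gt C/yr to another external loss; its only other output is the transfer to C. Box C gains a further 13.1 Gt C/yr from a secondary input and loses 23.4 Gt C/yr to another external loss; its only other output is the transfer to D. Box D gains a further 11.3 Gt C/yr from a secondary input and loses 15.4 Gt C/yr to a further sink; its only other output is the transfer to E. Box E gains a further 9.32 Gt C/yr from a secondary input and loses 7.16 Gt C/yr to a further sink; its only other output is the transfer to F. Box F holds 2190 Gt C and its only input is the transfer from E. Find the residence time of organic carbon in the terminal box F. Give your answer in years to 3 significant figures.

96.2 yr

Box A: F(A→B) = (16.7 + 28.8) − 14.1 = 31.400 Gt C/yr.
Box B: F(B→C) = (31.400 + 13.2) − 9.60 = 35.000 Gt C/yr.
Box C: F(C→D) = (35.000 + 13.1) − 23.4 = 24.700 Gt C/yr.
Box D: F(D→E) = (24.700 + 11.3) − 15.4 = 20.600 Gt C/yr.
Box E: F(E→F) = (20.600 + 9.32) − 7.16 = 22.760 Gt C/yr.
Box F throughput = its input = 22.760 Gt C/yr; τ = 2190 / 22.760 = 96.22 yr.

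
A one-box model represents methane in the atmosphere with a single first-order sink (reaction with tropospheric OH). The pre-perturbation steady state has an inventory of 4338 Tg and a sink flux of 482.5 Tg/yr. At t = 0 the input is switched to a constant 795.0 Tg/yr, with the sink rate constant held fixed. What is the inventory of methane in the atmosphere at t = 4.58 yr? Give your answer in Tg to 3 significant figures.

Residence time τ = M₀/F₀ = 8.991 yr. The eventual steady state is M_∞ = M₀·(F₁/F₀) = 4338 × 795.0/482.5 = 7147.6 Tg.
The anomaly ΔM(t) = M(t) − M_∞ decays as ΔM₀·e^(−t/τ) with ΔM₀ = 4338 − 7147.6 = −2810 Tg.
At t = 4.58 yr, e^(−t/τ) = e^(−0.5094) = 0.6008, so ΔM = −1688 Tg and M = 7147.6 − 1688 = 5459.5 Tg.

5460 Tg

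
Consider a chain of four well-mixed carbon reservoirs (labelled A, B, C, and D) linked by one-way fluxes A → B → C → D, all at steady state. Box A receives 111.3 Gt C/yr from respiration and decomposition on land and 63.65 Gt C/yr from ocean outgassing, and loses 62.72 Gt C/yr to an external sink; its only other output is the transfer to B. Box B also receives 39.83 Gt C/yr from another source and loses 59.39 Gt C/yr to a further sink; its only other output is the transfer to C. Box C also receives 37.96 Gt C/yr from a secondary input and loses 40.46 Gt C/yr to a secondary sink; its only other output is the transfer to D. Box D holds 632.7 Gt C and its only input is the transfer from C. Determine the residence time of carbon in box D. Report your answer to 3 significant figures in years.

Box A: F(A→B) = (111.3 + 63.65) − 62.72 = 112.23 Gt C/yr.
Box B: F(B→C) = (112.23 + 39.83) − 59.39 = 92.670 Gt C/yr.
Box C: F(C→D) = (92.670 + 37.96) − 40.46 = 90.170 Gt C/yr.
Box D throughput = its input = 90.170 Gt C/yr; τ = 632.7 / 90.170 = 7.017 yr.

7.02 yr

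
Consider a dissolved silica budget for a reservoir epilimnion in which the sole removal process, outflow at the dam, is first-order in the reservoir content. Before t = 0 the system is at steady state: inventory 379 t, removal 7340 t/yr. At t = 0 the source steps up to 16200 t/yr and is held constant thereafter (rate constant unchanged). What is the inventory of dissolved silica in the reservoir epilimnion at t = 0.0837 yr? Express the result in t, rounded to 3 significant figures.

The sink rate constant is k = F₀/M₀ = 7340/379 = 19.37 yr⁻¹.
Solving dM/dt = F₁ − kM with M(0) = M₀ gives M(t) = F₁/k + (M₀ − F₁/k)·e^(−kt).
F₁/k = 16200/19.37 = 836.49 t; kt = 19.37 × 0.0837 = 1.621, e^(−kt) = 0.1977.
M(0.0837) = 836.49 + (379 − 836.49) × 0.1977 = 836.49 − 90.45 = 746.04 t.

746 t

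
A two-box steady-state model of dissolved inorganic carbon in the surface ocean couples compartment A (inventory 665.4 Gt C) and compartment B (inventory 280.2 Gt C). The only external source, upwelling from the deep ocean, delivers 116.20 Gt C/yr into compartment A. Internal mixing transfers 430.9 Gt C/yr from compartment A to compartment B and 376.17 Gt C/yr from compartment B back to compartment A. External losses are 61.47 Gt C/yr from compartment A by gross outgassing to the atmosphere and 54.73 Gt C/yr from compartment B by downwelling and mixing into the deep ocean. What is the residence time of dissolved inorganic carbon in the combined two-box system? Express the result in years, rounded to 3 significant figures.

Residence time in the combined system uses the total inventory and the total *external* removal — internal exchanges between the two boxes cancel.
M_total = 665.4 + 280.2 = 945.60 Gt C.
ΣF_external_out = 61.47 + 54.73 = 116.20 Gt C/yr.
τ = M_total / ΣF_ext = 945.60 / 116.20 = 8.138 yr.

8.14 yr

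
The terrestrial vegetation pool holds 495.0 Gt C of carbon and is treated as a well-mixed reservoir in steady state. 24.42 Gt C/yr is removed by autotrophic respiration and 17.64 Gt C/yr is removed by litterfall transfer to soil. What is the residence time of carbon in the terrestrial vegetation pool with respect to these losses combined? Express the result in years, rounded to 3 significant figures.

11.8 yr

Total removal = 24.42 + 17.64 = 42.060 Gt C/yr.
τ = M / ΣF_out = 495.0 / 42.060 = 11.77 yr.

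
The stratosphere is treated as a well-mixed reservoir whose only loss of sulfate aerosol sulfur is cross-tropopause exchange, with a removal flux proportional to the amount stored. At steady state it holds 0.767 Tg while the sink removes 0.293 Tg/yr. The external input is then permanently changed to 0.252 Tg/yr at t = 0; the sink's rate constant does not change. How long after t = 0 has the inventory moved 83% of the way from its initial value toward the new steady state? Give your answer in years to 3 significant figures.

τ = M₀/F₀ = 0.767/0.293 = 2.618 yr.
The remaining gap fraction is e^(−t/τ); 83% covered ⇒ e^(−t/τ) = 0.170.
t = −τ ln(0.170) = 2.618 × 1.772 = 4.639 yr.

4.64 yr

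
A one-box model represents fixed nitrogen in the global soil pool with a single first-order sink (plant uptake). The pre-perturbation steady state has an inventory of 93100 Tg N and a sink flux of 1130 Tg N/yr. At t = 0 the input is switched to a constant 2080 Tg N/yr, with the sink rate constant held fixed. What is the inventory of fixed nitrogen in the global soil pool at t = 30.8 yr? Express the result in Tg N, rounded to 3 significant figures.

The sink rate constant is k = F₀/M₀ = 1130/93100 = 0.01214 yr⁻¹.
Solving dM/dt = F₁ − kM with M(0) = M₀ gives M(t) = F₁/k + (M₀ − F₁/k)·e^(−kt).
F₁/k = 2080/0.01214 = 171370 Tg N; kt = 0.01214 × 30.8 = 0.3738, e^(−kt) = 0.6881.
M(30.8) = 171370 + (93100 − 171370) × 0.6881 = 171370 − 53860 = 117510 Tg N.

118000 Tg N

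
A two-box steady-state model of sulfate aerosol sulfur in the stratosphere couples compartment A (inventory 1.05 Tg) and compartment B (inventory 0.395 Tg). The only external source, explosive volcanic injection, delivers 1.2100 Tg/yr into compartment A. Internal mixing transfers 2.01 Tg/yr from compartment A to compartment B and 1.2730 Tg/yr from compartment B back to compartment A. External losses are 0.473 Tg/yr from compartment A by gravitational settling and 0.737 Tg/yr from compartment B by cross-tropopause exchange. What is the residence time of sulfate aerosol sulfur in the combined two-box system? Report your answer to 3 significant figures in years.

Treat the two boxes together as one reservoir: the mixing fluxes between them are internal recycling, so τ = ΣM / Σ(external losses).
M_total = 1.05 + 0.395 = 1.4450 Tg.
ΣF_external_out = 0.473 + 0.737 = 1.2100 Tg/yr.
τ = M_total / ΣF_ext = 1.4450 / 1.2100 = 1.194 yr.

1.19 yr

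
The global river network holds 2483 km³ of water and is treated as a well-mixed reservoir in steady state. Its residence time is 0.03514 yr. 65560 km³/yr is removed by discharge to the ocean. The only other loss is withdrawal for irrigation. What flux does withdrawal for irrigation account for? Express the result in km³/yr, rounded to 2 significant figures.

Total removal F = M/τ = 2483 / 0.03514 = 70660 km³/yr.
Withdrawal for irrigation = F − (65560) = 70660 − 65560 = 5100 km³/yr.

5100 km³/yr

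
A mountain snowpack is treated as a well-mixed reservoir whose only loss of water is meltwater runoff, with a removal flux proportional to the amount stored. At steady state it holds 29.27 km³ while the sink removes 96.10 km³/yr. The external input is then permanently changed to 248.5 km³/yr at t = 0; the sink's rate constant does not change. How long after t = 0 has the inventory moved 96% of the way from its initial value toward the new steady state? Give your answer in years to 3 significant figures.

0.980 yr

τ = M₀/F₀ = 29.27/96.10 = 0.3046 yr.
The remaining gap fraction is e^(−t/τ); 96% covered ⇒ e^(−t/τ) = 0.0400.
t = −τ ln(0.0400) = 0.3046 × 3.219 = 0.9804 yr.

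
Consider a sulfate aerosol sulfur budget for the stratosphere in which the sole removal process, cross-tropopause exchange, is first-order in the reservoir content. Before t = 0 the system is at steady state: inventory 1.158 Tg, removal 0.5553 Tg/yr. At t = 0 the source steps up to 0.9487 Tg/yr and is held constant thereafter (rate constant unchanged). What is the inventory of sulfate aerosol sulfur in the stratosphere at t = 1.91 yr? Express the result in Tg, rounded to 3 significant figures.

Residence time τ = M₀/F₀ = 2.085 yr. The eventual steady state is M_∞ = M₀·(F₁/F₀) = 1.158 × 0.9487/0.5553 = 1.9784 Tg.
The anomaly ΔM(t) = M(t) − M_∞ decays as ΔM₀·e^(−t/τ) with ΔM₀ = 1.158 − 1.9784 = −0.8204 Tg.
At t = 1.91 yr, e^(−t/τ) = e^(−0.9159) = 0.4002, so ΔM = −0.3283 Tg and M = 1.9784 − 0.3283 = 1.6501 Tg.

1.65 Tg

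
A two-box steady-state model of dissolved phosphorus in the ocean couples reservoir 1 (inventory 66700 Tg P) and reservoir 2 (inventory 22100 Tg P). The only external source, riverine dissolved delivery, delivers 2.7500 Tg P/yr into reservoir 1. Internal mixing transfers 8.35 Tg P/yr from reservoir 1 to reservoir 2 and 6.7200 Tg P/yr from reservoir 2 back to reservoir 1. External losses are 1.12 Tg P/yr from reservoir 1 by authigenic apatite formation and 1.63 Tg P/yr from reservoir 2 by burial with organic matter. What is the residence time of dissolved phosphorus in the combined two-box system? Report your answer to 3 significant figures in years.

32300 yr

Treat the two boxes together as one reservoir: the mixing fluxes between them are internal recycling, so τ = ΣM / Σ(external losses).
M_total = 66700 + 22100 = 88800 Tg P.
ΣF_external_out = 1.12 + 1.63 = 2.7500 Tg P/yr.
τ = M_total / ΣF_ext = 88800 / 2.7500 = 32290 yr.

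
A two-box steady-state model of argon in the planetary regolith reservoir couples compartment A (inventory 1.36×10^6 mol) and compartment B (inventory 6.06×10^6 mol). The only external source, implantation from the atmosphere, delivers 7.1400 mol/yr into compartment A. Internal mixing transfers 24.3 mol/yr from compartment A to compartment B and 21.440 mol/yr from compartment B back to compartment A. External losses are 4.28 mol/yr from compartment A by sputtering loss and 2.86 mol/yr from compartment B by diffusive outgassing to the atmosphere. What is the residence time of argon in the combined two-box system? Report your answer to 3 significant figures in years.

1.04×10^6 yr

For the system as a whole, the A↔B exchange is internal and contributes nothing to the throughput; only the external sinks remove mass.
M_total = 1.36×10^6 + 6.06×10^6 = 7.4200×10^6 mol.
ΣF_external_out = 4.28 + 2.86 = 7.1400 mol/yr.
τ = M_total / ΣF_ext = 7.4200×10^6 / 7.1400 = 1.039×10^6 yr.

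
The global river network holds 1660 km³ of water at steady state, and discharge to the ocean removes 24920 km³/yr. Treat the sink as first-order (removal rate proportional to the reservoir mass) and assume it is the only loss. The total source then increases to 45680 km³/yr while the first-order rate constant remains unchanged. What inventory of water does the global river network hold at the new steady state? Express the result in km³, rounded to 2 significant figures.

Rate constant k = F/M = 24920 / 1660 = 15.01 yr⁻¹.
At the new steady state, source = k·M_new ⇒ M_new = 45680 / 15.01 = 3043 km³.
(Equivalently M_new = M × F_new/F_old = 1660 × 45680/24920.)

3000 km³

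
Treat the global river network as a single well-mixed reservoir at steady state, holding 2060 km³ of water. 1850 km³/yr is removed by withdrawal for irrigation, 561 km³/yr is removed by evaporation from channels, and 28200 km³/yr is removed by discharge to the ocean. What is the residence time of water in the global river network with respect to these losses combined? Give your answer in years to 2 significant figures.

0.067 yr

Total removal = 1850 + 561.0 + 28200 = 30611 km³/yr.
τ = M / ΣF_out = 2060 / 30611 = 0.06730 yr.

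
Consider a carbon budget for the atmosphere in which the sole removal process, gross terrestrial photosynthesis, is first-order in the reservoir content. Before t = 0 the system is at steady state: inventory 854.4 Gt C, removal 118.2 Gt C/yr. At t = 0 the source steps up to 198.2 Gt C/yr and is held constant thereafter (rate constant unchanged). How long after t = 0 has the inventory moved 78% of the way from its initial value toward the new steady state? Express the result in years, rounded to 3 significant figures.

10.9 yr

τ = M₀/F₀ = 854.4/118.2 = 7.228 yr.
The remaining gap fraction is e^(−t/τ); 78% covered ⇒ e^(−t/τ) = 0.220.
t = −τ ln(0.220) = 7.228 × 1.514 = 10.94 yr.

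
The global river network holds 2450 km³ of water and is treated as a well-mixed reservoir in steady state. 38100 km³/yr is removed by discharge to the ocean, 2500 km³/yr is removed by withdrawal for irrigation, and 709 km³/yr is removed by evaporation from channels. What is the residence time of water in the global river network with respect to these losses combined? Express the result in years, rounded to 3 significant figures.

Total removal = 38100 + 2500 + 709.0 = 41309 km³/yr.
τ = M / ΣF_out = 2450 / 41309 = 0.05931 yr.

0.0593 yr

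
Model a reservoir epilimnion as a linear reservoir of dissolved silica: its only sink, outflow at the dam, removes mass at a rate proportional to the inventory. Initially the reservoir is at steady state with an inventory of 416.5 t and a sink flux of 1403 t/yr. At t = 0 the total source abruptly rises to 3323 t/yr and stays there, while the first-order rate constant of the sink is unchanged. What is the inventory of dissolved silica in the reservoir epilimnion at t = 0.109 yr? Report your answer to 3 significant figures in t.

592 t

The sink rate constant is k = F₀/M₀ = 1403/416.5 = 3.369 yr⁻¹.
Solving dM/dt = F₁ − kM with M(0) = M₀ gives M(t) = F₁/k + (M₀ − F₁/k)·e^(−kt).
F₁/k = 3323/3.369 = 986.48 t; kt = 3.369 × 0.109 = 0.3672, e^(−kt) = 0.6927.
M(0.109) = 986.48 + (416.5 − 986.48) × 0.6927 = 986.48 − 394.8 = 591.66 t.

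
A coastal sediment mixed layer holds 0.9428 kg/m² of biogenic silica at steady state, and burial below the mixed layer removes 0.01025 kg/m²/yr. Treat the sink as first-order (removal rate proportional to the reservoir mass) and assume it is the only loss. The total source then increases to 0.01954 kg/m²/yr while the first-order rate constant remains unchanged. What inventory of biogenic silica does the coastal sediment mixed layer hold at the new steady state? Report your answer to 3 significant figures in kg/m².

Rate constant k = F/M = 0.01025 / 0.9428 = 0.01087 yr⁻¹.
At the new steady state, source = k·M_new ⇒ M_new = 0.01954 / 0.01087 = 1.797 kg/m².
(Equivalently M_new = M × F_new/F_old = 0.9428 × 0.01954/0.01025.)

1.80 kg/m²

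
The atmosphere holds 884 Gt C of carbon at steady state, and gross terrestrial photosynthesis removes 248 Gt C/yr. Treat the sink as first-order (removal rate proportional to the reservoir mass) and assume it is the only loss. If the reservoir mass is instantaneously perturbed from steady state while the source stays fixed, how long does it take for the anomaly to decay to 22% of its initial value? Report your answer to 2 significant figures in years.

For a linear reservoir the anomaly decays as exp(−t/τ) with τ = M/F = 884/248 = 3.565 yr.
exp(−t/τ) = 0.22 ⇒ t = −τ ln(0.22) = 3.565 × 1.514 = 5.397 yr.

5.4 yr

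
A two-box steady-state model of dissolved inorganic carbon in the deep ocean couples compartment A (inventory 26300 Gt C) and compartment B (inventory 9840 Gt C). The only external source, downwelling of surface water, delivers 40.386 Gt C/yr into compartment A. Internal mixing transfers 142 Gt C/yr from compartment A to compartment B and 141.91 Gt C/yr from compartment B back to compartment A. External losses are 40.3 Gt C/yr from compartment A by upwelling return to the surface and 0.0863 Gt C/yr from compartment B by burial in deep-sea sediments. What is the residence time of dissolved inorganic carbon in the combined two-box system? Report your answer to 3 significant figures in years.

895 yr

Treat the two boxes together as one reservoir: the mixing fluxes between them are internal recycling, so τ = ΣM / Σ(external losses).
M_total = 26300 + 9840 = 36140 Gt C.
ΣF_external_out = 40.3 + 0.0863 = 40.386 Gt C/yr.
τ = M_total / ΣF_ext = 36140 / 40.386 = 894.9 yr.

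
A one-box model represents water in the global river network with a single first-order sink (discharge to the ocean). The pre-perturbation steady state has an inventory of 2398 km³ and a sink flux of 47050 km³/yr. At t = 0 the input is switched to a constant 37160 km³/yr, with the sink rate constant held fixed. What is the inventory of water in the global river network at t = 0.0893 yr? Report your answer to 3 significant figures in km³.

1980 km³

τ = M₀/F₀ = 2398/47050 = 0.05097 yr; rate constant k = 1/τ.
New steady state M_∞ = F₁/k = F₁·τ = 37160 × 0.05097 = 1893.9 km³.
M(t) = M_∞ + (M₀ − M_∞)·e^(−t/τ); t/τ = 0.0893/0.05097 = 1.752, so e^(−t/τ) = 0.1734.
M(t) = 1893.9 + 504.1 × 0.1734 = 1981.3 km³.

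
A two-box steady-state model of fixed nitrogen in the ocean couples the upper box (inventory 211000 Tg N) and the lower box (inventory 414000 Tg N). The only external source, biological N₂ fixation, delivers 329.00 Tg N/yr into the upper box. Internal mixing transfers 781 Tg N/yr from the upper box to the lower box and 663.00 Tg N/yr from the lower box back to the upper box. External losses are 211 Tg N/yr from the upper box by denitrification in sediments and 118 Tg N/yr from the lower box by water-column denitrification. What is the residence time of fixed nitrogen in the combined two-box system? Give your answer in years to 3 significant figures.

Treat the two boxes together as one reservoir: the mixing fluxes between them are internal recycling, so τ = ΣM / Σ(external losses).
M_total = 211000 + 414000 = 625000 Tg N.
ΣF_external_out = 211 + 118 = 329.00 Tg N/yr.
τ = M_total / ΣF_ext = 625000 / 329.00 = 1900 yr.

1900 yr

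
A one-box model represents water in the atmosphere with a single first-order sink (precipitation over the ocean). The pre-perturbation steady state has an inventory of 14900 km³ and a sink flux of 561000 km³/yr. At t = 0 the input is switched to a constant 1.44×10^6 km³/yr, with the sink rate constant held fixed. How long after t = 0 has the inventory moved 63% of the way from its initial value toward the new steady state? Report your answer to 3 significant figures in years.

τ = M₀/F₀ = 14900/561000 = 0.02656 yr.
The remaining gap fraction is e^(−t/τ); 63% covered ⇒ e^(−t/τ) = 0.370.
t = −τ ln(0.370) = 0.02656 × 0.9943 = 0.02641 yr.

0.0264 yr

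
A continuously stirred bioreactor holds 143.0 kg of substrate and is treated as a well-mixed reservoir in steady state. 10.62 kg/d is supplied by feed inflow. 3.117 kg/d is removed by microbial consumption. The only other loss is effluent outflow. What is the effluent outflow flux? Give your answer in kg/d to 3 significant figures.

7.50 kg/d

At steady state ΣF_in = ΣF_out.
ΣF_in = 10.620 kg/d.
Effluent outflow flux = ΣF_in − (3.117) = 10.620 − 3.117 = 7.503 kg/d.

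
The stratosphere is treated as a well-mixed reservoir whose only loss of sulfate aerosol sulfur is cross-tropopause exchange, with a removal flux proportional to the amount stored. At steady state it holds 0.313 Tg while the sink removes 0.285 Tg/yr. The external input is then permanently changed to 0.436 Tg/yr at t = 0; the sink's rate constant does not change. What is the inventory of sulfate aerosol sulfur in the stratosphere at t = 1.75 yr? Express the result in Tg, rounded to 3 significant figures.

τ = M₀/F₀ = 0.313/0.285 = 1.098 yr; rate constant k = 1/τ.
New steady state M_∞ = F₁/k = F₁·τ = 0.436 × 1.098 = 0.47884 Tg.
M(t) = M_∞ + (M₀ − M_∞)·e^(−t/τ); t/τ = 1.75/1.098 = 1.593, so e^(−t/τ) = 0.2032.
M(t) = 0.47884 − 0.1658 × 0.2032 = 0.44513 Tg.

0.445 Tg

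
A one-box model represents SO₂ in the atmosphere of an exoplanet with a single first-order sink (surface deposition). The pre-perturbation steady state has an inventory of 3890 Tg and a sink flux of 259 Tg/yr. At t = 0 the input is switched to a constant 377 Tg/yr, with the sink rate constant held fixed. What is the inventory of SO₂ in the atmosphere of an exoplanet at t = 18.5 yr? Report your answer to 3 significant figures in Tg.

The sink rate constant is k = F₀/M₀ = 259/3890 = 0.06658 yr⁻¹.
Solving dM/dt = F₁ − kM with M(0) = M₀ gives M(t) = F₁/k + (M₀ − F₁/k)·e^(−kt).
F₁/k = 377/0.06658 = 5662.3 Tg; kt = 0.06658 × 18.5 = 1.232, e^(−kt) = 0.2918.
M(18.5) = 5662.3 + (3890 − 5662.3) × 0.2918 = 5662.3 − 517.1 = 5145.2 Tg.

5150 Tg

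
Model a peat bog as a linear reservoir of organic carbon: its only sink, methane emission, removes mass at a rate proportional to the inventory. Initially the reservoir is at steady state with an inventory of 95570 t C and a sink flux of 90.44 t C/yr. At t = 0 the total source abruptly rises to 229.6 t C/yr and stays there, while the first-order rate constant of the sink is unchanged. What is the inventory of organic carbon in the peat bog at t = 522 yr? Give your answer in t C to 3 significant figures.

153000 t C

τ = M₀/F₀ = 95570/90.44 = 1057 yr; rate constant k = 1/τ.
New steady state M_∞ = F₁/k = F₁·τ = 229.6 × 1057 = 242620 t C.
M(t) = M_∞ + (M₀ − M_∞)·e^(−t/τ); t/τ = 522/1057 = 0.4940, so e^(−t/τ) = 0.6102.
M(t) = 242620 − 147100 × 0.6102 = 152890 t C.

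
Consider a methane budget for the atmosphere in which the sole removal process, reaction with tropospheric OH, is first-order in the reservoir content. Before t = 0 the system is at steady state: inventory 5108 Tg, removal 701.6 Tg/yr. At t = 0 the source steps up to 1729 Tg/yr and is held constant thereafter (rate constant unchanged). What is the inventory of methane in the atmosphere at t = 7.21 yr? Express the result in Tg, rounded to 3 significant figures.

9810 Tg

τ = M₀/F₀ = 5108/701.6 = 7.281 yr; rate constant k = 1/τ.
New steady state M_∞ = F₁/k = F₁·τ = 1729 × 7.281 = 12588 Tg.
M(t) = M_∞ + (M₀ − M_∞)·e^(−t/τ); t/τ = 7.21/7.281 = 0.9903, so e^(−t/τ) = 0.3715.
M(t) = 12588 − 7480 × 0.3715 = 9809.5 Tg.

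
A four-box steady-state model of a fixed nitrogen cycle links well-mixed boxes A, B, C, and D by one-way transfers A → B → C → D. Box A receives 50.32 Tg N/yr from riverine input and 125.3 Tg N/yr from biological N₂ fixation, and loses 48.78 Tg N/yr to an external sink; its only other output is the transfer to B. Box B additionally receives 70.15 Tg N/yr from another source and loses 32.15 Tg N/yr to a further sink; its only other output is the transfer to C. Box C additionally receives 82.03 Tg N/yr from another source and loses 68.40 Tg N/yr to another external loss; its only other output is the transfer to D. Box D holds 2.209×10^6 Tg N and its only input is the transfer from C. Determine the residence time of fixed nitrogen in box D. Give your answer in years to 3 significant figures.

12400 yr

Box A: F(A→B) = (50.32 + 125.3) − 48.78 = 126.84 Tg N/yr.
Box B: F(B→C) = (126.84 + 70.15) − 32.15 = 164.84 Tg N/yr.
Box C: F(C→D) = (164.84 + 82.03) − 68.40 = 178.47 Tg N/yr.
Box D throughput = its input = 178.47 Tg N/yr; τ = 2.209×10^6 / 178.47 = 12380 yr.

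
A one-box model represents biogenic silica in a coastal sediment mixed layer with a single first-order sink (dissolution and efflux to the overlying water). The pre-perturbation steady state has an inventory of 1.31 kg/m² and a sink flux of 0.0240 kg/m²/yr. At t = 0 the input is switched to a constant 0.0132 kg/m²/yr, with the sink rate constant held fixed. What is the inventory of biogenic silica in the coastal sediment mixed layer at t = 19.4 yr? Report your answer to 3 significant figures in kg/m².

Residence time τ = M₀/F₀ = 54.58 yr. The eventual steady state is M_∞ = M₀·(F₁/F₀) = 1.31 × 0.0132/0.0240 = 0.72050 kg/m².
The anomaly ΔM(t) = M(t) − M_∞ decays as ΔM₀·e^(−t/τ) with ΔM₀ = 1.31 − 0.72050 = 0.5895 kg/m².
At t = 19.4 yr, e^(−t/τ) = e^(−0.3554) = 0.7009, so ΔM = 0.4132 kg/m² and M = 0.72050 + 0.4132 = 1.1337 kg/m².

1.13 kg/m²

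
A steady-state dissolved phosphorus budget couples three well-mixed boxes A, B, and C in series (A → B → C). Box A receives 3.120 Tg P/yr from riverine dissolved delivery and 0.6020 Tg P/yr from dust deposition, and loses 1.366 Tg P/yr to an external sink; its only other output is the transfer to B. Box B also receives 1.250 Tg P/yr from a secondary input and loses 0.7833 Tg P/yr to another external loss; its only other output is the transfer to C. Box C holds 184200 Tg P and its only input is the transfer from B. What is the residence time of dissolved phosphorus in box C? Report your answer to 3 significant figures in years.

Box A: F(A→B) = (3.120 + 0.6020) − 1.366 = 2.3560 Tg P/yr.
Box B: F(B→C) = (2.3560 + 1.250) − 0.7833 = 2.8227 Tg P/yr.
Box C throughput = its input = 2.8227 Tg P/yr; τ = 184200 / 2.8227 = 65260 yr.

65300 yr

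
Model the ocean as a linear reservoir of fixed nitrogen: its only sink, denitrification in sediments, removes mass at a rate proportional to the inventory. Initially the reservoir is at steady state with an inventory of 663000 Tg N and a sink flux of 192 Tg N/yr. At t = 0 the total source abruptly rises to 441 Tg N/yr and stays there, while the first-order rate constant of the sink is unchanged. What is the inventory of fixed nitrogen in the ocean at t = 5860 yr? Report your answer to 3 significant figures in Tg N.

τ = M₀/F₀ = 663000/192 = 3453 yr; rate constant k = 1/τ.
New steady state M_∞ = F₁/k = F₁·τ = 441 × 3453 = 1.5228×10^6 Tg N.
M(t) = M_∞ + (M₀ − M_∞)·e^(−t/τ); t/τ = 5860/3453 = 1.697, so e^(−t/τ) = 0.1832.
M(t) = 1.5228×10^6 − 859800 × 0.1832 = 1.3653×10^6 Tg N.

1.37×10^6 Tg N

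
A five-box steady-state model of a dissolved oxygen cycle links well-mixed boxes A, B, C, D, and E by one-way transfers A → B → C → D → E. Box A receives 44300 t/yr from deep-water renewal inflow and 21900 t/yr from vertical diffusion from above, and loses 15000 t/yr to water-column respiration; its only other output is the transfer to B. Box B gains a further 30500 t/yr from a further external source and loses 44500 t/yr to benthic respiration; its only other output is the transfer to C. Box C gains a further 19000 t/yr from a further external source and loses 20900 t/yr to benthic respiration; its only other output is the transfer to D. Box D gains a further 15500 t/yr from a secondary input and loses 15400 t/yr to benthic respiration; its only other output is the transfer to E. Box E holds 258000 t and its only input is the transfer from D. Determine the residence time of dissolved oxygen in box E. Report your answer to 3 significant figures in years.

7.29 yr

Box A: F(A→B) = (44300 + 21900) − 15000 = 51200 t/yr.
Box B: F(B→C) = (51200 + 30500) − 44500 = 37200 t/yr.
Box C: F(C→D) = (37200 + 19000) − 20900 = 35300 t/yr.
Box D: F(D→E) = (35300 + 15500) − 15400 = 35400 t/yr.
Box E throughput = its input = 35400 t/yr; τ = 258000 / 35400 = 7.288 yr.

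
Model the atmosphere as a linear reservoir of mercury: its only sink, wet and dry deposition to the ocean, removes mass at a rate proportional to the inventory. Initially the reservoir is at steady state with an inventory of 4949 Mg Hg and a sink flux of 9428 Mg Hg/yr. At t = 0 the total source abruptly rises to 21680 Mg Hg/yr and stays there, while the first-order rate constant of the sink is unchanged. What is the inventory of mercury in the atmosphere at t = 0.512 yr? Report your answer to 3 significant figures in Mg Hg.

8960 Mg Hg

Residence time τ = M₀/F₀ = 0.5249 yr. The eventual steady state is M_∞ = M₀·(F₁/F₀) = 4949 × 21680/9428 = 11380 Mg Hg.
The anomaly ΔM(t) = M(t) − M_∞ decays as ΔM₀·e^(−t/τ) with ΔM₀ = 4949 − 11380 = −6431 Mg Hg.
At t = 0.512 yr, e^(−t/τ) = e^(−0.9754) = 0.3771, so ΔM = −2425 Mg Hg and M = 11380 − 2425 = 8955.4 Mg Hg.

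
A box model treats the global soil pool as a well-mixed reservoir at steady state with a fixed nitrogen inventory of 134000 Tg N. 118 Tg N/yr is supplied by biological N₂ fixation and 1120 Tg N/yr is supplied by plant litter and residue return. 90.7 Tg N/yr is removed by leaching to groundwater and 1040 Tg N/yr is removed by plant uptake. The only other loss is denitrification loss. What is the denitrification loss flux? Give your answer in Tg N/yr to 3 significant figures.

107 Tg N/yr

At steady state ΣF_in = ΣF_out.
ΣF_in = 118 + 1120 = 1238.0 Tg N/yr.
Denitrification loss flux = ΣF_in − (90.7 + 1040) = 1238.0 − 1131 = 107.3 Tg N/yr.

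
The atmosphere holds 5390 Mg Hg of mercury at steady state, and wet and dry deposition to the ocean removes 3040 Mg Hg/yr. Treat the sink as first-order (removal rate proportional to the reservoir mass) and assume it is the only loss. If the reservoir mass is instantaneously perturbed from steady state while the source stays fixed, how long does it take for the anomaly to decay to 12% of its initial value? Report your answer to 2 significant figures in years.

For a linear reservoir the anomaly decays as exp(−t/τ) with τ = M/F = 5390/3040 = 1.773 yr.
exp(−t/τ) = 0.12 ⇒ t = −τ ln(0.12) = 1.773 × 2.120 = 3.759 yr.

3.8 yr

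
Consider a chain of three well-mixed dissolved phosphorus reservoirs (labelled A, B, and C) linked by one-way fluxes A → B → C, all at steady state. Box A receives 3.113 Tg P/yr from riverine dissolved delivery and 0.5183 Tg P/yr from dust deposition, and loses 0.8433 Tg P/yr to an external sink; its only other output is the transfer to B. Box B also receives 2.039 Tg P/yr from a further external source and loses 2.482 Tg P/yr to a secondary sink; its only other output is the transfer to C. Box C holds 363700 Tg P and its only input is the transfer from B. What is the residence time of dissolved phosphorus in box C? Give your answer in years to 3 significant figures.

Box A: F(A→B) = (3.113 + 0.5183) − 0.8433 = 2.7880 Tg P/yr.
Box B: F(B→C) = (2.7880 + 2.039) − 2.482 = 2.3450 Tg P/yr.
Box C throughput = its input = 2.3450 Tg P/yr; τ = 363700 / 2.3450 = 155100 yr.

155000 yr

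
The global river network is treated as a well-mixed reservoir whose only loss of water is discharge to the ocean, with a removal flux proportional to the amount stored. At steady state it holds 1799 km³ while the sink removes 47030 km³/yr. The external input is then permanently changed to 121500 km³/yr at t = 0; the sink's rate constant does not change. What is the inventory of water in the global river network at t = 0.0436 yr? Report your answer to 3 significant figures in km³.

Residence time τ = M₀/F₀ = 0.03825 yr. The eventual steady state is M_∞ = M₀·(F₁/F₀) = 1799 × 121500/47030 = 4647.6 km³.
The anomaly ΔM(t) = M(t) − M_∞ decays as ΔM₀·e^(−t/τ) with ΔM₀ = 1799 − 4647.6 = −2849 km³.
At t = 0.0436 yr, e^(−t/τ) = e^(−1.140) = 0.3199, so ΔM = −911.2 km³ and M = 4647.6 − 911.2 = 3736.4 km³.

3740 km³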